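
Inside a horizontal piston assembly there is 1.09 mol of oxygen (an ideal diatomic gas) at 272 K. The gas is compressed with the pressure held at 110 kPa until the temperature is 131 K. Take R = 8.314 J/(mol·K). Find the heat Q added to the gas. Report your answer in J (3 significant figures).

Q ≈ -4470 J

Isobaric: W = nRΔT = (1.09)(8.314)(-141) = -1278 J.
ΔU = nCᵥΔT with Cᵥ = 5R/2: ΔU = (1.09)(20.79)(-141) = -3194 J.
Q = ΔU + W = -3194 − 1278 = -4472 J.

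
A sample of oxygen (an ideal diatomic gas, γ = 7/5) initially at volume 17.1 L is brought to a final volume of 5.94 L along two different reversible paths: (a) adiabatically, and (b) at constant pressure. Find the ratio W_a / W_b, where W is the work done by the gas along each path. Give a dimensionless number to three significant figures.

Path (a) adiabatic: W = P₁V₁(1 − (V₁/V₂)^(γ−1))/(γ−1) → W_a/(P₁V₁) = -1.316.
Path (b) isobaric: W = P₁(V₂ − V₁) → W_b/(P₁V₁) = -0.6526.
W_a / W_b = -1.316 / -0.6526 = 2.017.

W_a / W_b ≈ 2.02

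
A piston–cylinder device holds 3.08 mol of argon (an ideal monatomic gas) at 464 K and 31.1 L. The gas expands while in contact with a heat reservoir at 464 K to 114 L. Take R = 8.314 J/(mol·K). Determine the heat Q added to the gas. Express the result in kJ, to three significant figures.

Isothermal ⇒ ΔU = 0, so Q = W = nRT ln(V₂/V₁).
Q = (3.08)(8.314)(464) ln(114/31.1) = 11882 × 1.299 = 15434 J.

Q ≈ 15.4 kJ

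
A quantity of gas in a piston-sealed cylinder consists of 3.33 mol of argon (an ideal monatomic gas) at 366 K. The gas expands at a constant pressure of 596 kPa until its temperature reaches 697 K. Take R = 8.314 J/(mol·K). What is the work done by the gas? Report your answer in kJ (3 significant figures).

Isobaric: W = P ΔV = nR ΔT.
W = (3.33)(8.314)(697 − 366) = 9164 J.

W ≈ 9.16 kJ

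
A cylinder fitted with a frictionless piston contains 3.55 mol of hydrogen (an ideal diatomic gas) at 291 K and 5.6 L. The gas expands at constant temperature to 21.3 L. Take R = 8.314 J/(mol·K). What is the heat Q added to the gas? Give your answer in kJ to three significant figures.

Isothermal ⇒ ΔU = 0, so Q = W = nRT ln(V₂/V₁).
Q = (3.55)(8.314)(291) ln(21.3/5.6) = 8589 × 1.336 = 11474 J.

Q ≈ 11.5 kJ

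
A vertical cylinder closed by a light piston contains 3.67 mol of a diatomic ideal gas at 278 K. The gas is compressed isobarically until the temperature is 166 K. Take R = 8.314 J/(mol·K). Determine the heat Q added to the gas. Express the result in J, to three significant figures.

Isobaric: W = nRΔT = (3.67)(8.314)(-112) = -3417 J.
ΔU = nCᵥΔT with Cᵥ = 5R/2: ΔU = (3.67)(20.79)(-112) = -8543 J.
Q = ΔU + W = -8543 − 3417 = -11961 J.

Q ≈ -12000 J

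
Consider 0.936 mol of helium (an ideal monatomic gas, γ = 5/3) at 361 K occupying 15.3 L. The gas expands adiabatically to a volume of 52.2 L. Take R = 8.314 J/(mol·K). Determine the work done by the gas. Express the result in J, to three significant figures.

W ≈ 2350 J

Adiabatic: TV^(γ−1) = const with γ = 5/3.
T₂ = T₁ (V₁/V₂)^(γ−1) = 361 × (15.3/52.2)^0.667 = 361 × 0.4412 = 159.3 K.
W_by = nCᵥ(T₁ − T₂) = (0.936)(12.47)(361 − 159.3) = 2355 J.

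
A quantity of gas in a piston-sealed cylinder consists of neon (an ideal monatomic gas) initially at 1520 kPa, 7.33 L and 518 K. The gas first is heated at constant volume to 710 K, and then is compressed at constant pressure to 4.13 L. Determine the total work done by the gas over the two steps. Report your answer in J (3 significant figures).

Step 1 (isochoric): W = 0 (constant volume).
After step 1: P = 2083 kPa (V unchanged).
Step 2 (isobaric): W = PΔV = (2083 kPa)(4.13 − 7.33 L) = -6667 J.
W_total = 0 − 6667 = -6667 J.

W_total ≈ -6670 J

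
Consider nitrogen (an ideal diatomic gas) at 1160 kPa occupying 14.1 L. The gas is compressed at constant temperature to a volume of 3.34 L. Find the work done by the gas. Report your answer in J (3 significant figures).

W ≈ -23600 J

Isothermal: W = nRT ln(V₂/V₁) = P₁V₁ ln(V₂/V₁).
P₁V₁ = (1160 kPa)(14.1 L) = 16356 J.
W = 16356 × ln(3.34/14.1) = 16356 × -1.44
W_by_gas = -23556 J.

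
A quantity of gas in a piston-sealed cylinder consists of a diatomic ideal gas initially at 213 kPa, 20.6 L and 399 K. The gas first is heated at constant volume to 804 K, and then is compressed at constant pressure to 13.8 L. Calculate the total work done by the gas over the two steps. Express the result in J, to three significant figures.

Step 1 (isochoric): W = 0 (constant volume).
After step 1: P = 429.2 kPa (V unchanged).
Step 2 (isobaric): W = PΔV = (429.2 kPa)(13.8 − 20.6 L) = -2919 J.
W_total = 0 − 2919 = -2919 J.

W_total ≈ -2920 J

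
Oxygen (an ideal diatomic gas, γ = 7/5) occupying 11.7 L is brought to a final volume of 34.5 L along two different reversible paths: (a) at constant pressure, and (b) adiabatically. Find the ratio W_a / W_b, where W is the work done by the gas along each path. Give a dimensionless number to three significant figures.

W_a / W_b ≈ 2.22

Path (a) isobaric: W = P₁(V₂ − V₁) → W_a/(P₁V₁) = 1.949.
Path (b) adiabatic: W = P₁V₁(1 − (V₁/V₂)^(γ−1))/(γ−1) → W_b/(P₁V₁) = 0.8779.
W_a / W_b = 1.949 / 0.8779 = 2.22.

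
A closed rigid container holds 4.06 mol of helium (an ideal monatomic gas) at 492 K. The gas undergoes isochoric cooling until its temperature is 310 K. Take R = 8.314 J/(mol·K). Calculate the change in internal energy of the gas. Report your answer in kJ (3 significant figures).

ΔU ≈ -9.22 kJ

Constant volume ⇒ W = 0, so Q = ΔU = nCᵥΔT with Cᵥ = 3R/2 = 12.47 J/(mol·K).
ΔU = (4.06)(12.47)(310 − 492) = -9215 J.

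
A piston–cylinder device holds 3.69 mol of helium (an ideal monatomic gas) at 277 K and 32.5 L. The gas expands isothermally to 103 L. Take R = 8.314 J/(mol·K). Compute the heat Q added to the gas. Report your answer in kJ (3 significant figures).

Q ≈ 9.80 kJ

Isothermal ⇒ ΔU = 0, so Q = W = nRT ln(V₂/V₁).
Q = (3.69)(8.314)(277) ln(103/32.5) = 8498 × 1.153 = 9802 J.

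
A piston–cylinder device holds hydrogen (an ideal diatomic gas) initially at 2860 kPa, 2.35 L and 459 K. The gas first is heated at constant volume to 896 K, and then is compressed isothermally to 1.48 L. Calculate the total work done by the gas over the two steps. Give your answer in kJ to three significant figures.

W_total ≈ -6.07 kJ

Step 1 (isochoric): W = 0 (constant volume).
After step 1: P = 5583 kPa (V unchanged).
Step 2 (isothermal): W = P₁V₁ ln(V₂/V₁) = (13120) ln(1.48/2.35) = -6066 J.
W_total = 0 − 6066 = -6066 J.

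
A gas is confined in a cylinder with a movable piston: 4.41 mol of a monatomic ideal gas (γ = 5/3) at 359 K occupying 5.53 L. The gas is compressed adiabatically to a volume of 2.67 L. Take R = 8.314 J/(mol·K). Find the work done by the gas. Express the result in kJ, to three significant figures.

W ≈ -12.3 kJ

Adiabatic: TV^(γ−1) = const with γ = 5/3.
T₂ = T₁ (V₁/V₂)^(γ−1) = 359 × (5.53/2.67)^0.667 = 359 × 1.625 = 583.3 K.
W_by = nCᵥ(T₁ − T₂) = (4.41)(12.47)(359 − 583.3) = -12337 J.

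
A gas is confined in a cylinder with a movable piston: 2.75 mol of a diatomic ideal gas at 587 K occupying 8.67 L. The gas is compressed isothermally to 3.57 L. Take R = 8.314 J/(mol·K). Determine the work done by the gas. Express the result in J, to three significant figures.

Isothermal: W = nRT ln(V₂/V₁).
W = (2.75)(8.314)(587) × ln(3.57/8.67)
  = 13421 × -0.8873
W_by_gas = -11908 J.

W ≈ -11900 J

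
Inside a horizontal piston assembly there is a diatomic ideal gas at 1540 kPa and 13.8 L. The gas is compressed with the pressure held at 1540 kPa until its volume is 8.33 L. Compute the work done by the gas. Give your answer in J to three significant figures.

W ≈ -8420 J

Isobaric: W = P ΔV.
W = (1540 kPa)(8.33 − 13.8 L) = (1540)(-5.47) = -8424 J.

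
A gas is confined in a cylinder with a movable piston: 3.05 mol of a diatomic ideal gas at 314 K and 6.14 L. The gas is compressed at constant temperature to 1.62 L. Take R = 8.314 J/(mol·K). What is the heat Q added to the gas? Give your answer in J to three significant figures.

Isothermal ⇒ ΔU = 0, so Q = W = nRT ln(V₂/V₁).
Q = (3.05)(8.314)(314) ln(1.62/6.14) = 7962 × -1.332 = -10609 J.

Q ≈ -10600 J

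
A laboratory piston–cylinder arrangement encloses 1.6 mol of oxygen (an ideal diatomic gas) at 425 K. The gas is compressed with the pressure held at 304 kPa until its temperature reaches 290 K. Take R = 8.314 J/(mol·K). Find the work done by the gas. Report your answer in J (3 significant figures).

W ≈ -1800 J

Isobaric: W = P ΔV = nR ΔT.
W = (1.6)(8.314)(290 − 425) = -1796 J.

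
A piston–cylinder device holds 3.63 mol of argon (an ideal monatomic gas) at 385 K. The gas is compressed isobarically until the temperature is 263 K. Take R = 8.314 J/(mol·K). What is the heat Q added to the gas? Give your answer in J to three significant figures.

Q ≈ -9200 J

Isobaric: W = nRΔT = (3.63)(8.314)(-122) = -3682 J.
ΔU = nCᵥΔT with Cᵥ = 3R/2: ΔU = (3.63)(12.47)(-122) = -5523 J.
Q = ΔU + W = -5523 − 3682 = -9205 J.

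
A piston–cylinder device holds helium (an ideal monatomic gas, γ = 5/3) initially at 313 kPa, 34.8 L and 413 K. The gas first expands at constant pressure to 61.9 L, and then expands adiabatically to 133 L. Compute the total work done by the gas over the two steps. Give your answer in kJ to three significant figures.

Step 1 (isobaric): W = PΔV = (313 kPa)(61.9 − 34.8 L) = 8482 J.
After step 1: P = 313 kPa, V = 61.9 L, T = 734.6 K.
Step 2 (adiabatic): W = (P₁V₁ − P₂V₂)/(γ−1) = (19375 − 11636)/0.667 = 11608 J.
W_total = 8482 + 11608 = 20091 J.

W_total ≈ 20.1 kJ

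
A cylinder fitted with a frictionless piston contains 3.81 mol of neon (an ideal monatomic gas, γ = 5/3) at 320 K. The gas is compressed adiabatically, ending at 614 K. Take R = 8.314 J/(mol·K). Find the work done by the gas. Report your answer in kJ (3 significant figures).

Adiabatic ⇒ Q = 0, so W_by = −ΔU = nCᵥ(T₁ − T₂).
Cᵥ = 3R/2 = 12.47 J/(mol·K).
W = (3.81)(12.47)(320 − 614) = -13969 J.

W ≈ -14.0 kJ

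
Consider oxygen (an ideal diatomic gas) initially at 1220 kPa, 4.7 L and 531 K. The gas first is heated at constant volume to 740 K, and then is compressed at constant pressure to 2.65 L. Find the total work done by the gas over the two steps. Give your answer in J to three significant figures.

W_total ≈ -3490 J

Step 1 (isochoric): W = 0 (constant volume).
After step 1: P = 1700 kPa (V unchanged).
Step 2 (isobaric): W = PΔV = (1700 kPa)(2.65 − 4.7 L) = -3485 J.
W_total = 0 − 3485 = -3485 J.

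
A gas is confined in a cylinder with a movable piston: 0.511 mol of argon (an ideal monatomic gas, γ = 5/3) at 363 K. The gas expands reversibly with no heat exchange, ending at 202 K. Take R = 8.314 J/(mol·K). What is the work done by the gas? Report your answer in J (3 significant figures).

W ≈ 1030 J

Adiabatic ⇒ Q = 0, so W_by = −ΔU = nCᵥ(T₁ − T₂).
Cᵥ = 3R/2 = 12.47 J/(mol·K).
W = (0.511)(12.47)(363 − 202) = 1026 J.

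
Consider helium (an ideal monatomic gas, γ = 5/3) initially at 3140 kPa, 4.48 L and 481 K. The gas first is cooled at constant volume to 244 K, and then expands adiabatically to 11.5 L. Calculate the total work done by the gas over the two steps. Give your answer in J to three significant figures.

W_total ≈ 4990 J

Step 1 (isochoric): W = 0 (constant volume).
After step 1: P = 1593 kPa (V unchanged).
Step 2 (adiabatic): W = (P₁V₁ − P₂V₂)/(γ−1) = (7136 − 3806)/0.667 = 4994 J.
W_total = 0 + 4994 = 4994 J.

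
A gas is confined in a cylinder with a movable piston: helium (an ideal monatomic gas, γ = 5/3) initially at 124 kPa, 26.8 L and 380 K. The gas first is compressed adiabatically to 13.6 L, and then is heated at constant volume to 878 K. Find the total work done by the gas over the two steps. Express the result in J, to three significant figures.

W_total ≈ -2850 J

Step 1 (adiabatic): W = (P₁V₁ − P₂V₂)/(γ−1) = (3323 − 5223)/0.667 = -2850 J.
Step 2 (isochoric): W = 0 (constant volume).
W_total = -2850 + 0 = -2850 J.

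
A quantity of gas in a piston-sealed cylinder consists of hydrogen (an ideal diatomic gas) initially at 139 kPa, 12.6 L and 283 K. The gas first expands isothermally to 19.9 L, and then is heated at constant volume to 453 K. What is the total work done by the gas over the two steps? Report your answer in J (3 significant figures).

Step 1 (isothermal): W = P₁V₁ ln(V₂/V₁) = (1751) ln(19.9/12.6) = 800.4 J.
Step 2 (isochoric): W = 0 (constant volume).
W_total = 800.4 + 0 = 800.4 J.

W_total ≈ 800 J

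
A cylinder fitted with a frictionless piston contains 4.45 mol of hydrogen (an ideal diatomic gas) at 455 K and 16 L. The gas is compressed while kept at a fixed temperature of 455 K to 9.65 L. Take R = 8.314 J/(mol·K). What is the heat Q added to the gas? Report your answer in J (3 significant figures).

Isothermal ⇒ ΔU = 0, so Q = W = nRT ln(V₂/V₁).
Q = (4.45)(8.314)(455) ln(9.65/16) = 16834 × -0.5056 = -8512 J.

Q ≈ -8510 J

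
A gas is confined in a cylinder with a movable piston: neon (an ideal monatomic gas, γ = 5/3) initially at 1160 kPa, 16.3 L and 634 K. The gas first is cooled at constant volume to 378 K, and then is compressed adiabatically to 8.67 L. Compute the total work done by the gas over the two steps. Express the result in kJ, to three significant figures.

W_total ≈ -8.85 kJ

Step 1 (isochoric): W = 0 (constant volume).
After step 1: P = 691.6 kPa (V unchanged).
Step 2 (adiabatic): W = (P₁V₁ − P₂V₂)/(γ−1) = (11273 − 17172)/0.667 = -8849 J.
W_total = 0 − 8849 = -8849 J.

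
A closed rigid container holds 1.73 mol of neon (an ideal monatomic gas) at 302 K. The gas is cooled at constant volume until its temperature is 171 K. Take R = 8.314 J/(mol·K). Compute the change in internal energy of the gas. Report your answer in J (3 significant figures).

ΔU ≈ -2830 J

Constant volume ⇒ W = 0, so Q = ΔU = nCᵥΔT with Cᵥ = 3R/2 = 12.47 J/(mol·K).
ΔU = (1.73)(12.47)(171 − 302) = -2826 J.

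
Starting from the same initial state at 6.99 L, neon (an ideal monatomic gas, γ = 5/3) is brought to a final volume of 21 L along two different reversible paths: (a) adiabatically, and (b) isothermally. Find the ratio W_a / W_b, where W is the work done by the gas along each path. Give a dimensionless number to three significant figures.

W_a / W_b ≈ 0.709

Path (a) adiabatic: W = P₁V₁(1 − (V₁/V₂)^(γ−1))/(γ−1) → W_a/(P₁V₁) = 0.7796.
Path (b) isothermal: W = P₁V₁ ln(V₂/V₁) → W_b/(P₁V₁) = 1.1.
W_a / W_b = 0.7796 / 1.1 = 0.7087.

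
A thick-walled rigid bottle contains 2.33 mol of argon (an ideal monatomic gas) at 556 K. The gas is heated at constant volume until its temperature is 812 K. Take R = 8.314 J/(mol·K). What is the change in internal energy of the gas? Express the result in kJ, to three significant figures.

Constant volume ⇒ W = 0, so Q = ΔU = nCᵥΔT with Cᵥ = 3R/2 = 12.47 J/(mol·K).
ΔU = (2.33)(12.47)(812 − 556) = 7439 J.

ΔU ≈ 7.44 kJ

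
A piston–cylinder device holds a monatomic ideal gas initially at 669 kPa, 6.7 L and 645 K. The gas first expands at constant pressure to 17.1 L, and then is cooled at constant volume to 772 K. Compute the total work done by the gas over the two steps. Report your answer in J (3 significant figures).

W_total ≈ 6960 J

Step 1 (isobaric): W = PΔV = (669 kPa)(17.1 − 6.7 L) = 6958 J.
Step 2 (isochoric): W = 0 (constant volume).
W_total = 6958 + 0 = 6958 J.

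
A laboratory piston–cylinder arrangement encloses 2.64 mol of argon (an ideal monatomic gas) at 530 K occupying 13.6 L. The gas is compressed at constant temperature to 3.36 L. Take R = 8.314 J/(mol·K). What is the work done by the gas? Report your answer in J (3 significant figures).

W ≈ -16300 J

Isothermal: W = nRT ln(V₂/V₁).
W = (2.64)(8.314)(530) × ln(3.36/13.6)
  = 11633 × -1.398
W_by_gas = -16264 J.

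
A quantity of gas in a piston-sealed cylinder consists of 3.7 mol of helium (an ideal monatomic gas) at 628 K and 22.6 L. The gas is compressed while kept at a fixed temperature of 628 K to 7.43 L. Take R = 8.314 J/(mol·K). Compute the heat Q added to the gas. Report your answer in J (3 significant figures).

Q ≈ -21500 J

Isothermal ⇒ ΔU = 0, so Q = W = nRT ln(V₂/V₁).
Q = (3.7)(8.314)(628) ln(7.43/22.6) = 19318 × -1.112 = -21490 J.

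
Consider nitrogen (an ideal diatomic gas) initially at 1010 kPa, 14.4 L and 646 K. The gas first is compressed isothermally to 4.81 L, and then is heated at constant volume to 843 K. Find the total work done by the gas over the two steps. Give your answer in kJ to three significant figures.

Step 1 (isothermal): W = P₁V₁ ln(V₂/V₁) = (14544) ln(4.81/14.4) = -15948 J.
Step 2 (isochoric): W = 0 (constant volume).
W_total = -15948 + 0 = -15948 J.

W_total ≈ -15.9 kJ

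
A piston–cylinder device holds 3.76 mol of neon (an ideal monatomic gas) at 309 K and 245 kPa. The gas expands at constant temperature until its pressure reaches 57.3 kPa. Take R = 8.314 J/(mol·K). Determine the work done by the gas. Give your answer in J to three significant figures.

W ≈ 14000 J

Isothermal process: W = nRT ln(V₂/V₁) = nRT ln(P₁/P₂).
W = (3.76)(8.314)(309) × ln(245/57.3)
  = 9660 × ln(4.276) = 9660 × 1.453
W_by_gas = 14035 J.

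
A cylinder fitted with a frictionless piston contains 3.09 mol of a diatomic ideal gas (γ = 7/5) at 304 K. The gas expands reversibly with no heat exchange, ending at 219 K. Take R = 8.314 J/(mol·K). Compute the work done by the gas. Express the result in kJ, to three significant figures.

W ≈ 5.46 kJ

Adiabatic ⇒ Q = 0, so W_by = −ΔU = nCᵥ(T₁ − T₂).
Cᵥ = 5R/2 = 20.79 J/(mol·K).
W = (3.09)(20.79)(304 − 219) = 5459 J.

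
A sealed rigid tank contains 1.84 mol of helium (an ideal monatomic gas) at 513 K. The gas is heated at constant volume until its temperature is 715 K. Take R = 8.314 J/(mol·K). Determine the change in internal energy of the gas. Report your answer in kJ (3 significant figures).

ΔU ≈ 4.64 kJ

Constant volume ⇒ W = 0, so Q = ΔU = nCᵥΔT with Cᵥ = 3R/2 = 12.47 J/(mol·K).
ΔU = (1.84)(12.47)(715 − 513) = 4635 J.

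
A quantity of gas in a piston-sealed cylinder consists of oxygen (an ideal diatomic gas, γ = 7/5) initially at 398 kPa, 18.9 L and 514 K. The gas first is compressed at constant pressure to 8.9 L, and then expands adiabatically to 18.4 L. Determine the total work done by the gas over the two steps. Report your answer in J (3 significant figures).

Step 1 (isobaric): W = PΔV = (398 kPa)(8.9 − 18.9 L) = -3980 J.
After step 1: P = 398 kPa, V = 8.9 L, T = 242 K.
Step 2 (adiabatic): W = (P₁V₁ − P₂V₂)/(γ−1) = (3542 − 2649)/0.4 = 2233 J.
W_total = -3980 + 2233 = -1747 J.

W_total ≈ -1750 J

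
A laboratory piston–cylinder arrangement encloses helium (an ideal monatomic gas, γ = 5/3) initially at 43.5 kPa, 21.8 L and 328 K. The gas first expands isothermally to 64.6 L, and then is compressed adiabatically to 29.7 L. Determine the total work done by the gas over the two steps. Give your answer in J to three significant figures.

W_total ≈ 64.7 J

Step 1 (isothermal): W = P₁V₁ ln(V₂/V₁) = (948.3) ln(64.6/21.8) = 1030 J.
After step 1: P = 14.68 kPa, V = 64.6 L, T = 328 K.
Step 2 (adiabatic): W = (P₁V₁ − P₂V₂)/(γ−1) = (948.3 − 1592)/0.667 = -965.5 J.
W_total = 1030 − 965.5 = 64.67 J.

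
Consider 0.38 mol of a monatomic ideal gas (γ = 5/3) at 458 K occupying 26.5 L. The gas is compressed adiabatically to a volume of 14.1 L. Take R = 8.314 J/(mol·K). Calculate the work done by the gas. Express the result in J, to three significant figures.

W ≈ -1140 J

Adiabatic: TV^(γ−1) = const with γ = 5/3.
T₂ = T₁ (V₁/V₂)^(γ−1) = 458 × (26.5/14.1)^0.667 = 458 × 1.523 = 697.5 K.
W_by = nCᵥ(T₁ − T₂) = (0.38)(12.47)(458 − 697.5) = -1135 J.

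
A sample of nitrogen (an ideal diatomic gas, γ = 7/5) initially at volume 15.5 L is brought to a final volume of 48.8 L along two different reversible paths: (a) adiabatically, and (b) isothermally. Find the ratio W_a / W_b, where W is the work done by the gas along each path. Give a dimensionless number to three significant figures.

W_a / W_b ≈ 0.802

Path (a) adiabatic: W = P₁V₁(1 − (V₁/V₂)^(γ−1))/(γ−1) → W_a/(P₁V₁) = 0.9198.
Path (b) isothermal: W = P₁V₁ ln(V₂/V₁) → W_b/(P₁V₁) = 1.147.
W_a / W_b = 0.9198 / 1.147 = 0.802.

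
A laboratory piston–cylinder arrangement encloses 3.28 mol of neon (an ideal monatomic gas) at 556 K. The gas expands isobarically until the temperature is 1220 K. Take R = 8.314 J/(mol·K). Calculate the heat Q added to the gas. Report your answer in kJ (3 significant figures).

Isobaric: W = nRΔT = (3.28)(8.314)(664) = 18107 J.
ΔU = nCᵥΔT with Cᵥ = 3R/2: ΔU = (3.28)(12.47)(664) = 27161 J.
Q = ΔU + W = 27161 + 18107 = 45268 J.

Q ≈ 45.3 kJ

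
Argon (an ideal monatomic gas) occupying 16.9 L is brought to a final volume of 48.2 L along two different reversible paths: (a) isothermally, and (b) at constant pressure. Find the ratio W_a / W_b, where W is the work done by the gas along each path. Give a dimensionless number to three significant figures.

W_a / W_b ≈ 0.566

Path (a) isothermal: W = P₁V₁ ln(V₂/V₁) → W_a/(P₁V₁) = 1.048.
Path (b) isobaric: W = P₁(V₂ − V₁) → W_b/(P₁V₁) = 1.852.
W_a / W_b = 1.048 / 1.852 = 0.5659.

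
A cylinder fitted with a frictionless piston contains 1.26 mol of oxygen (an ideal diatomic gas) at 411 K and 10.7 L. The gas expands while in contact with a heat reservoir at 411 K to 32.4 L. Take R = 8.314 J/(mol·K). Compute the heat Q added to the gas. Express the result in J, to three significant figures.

Isothermal ⇒ ΔU = 0, so Q = W = nRT ln(V₂/V₁).
Q = (1.26)(8.314)(411) ln(32.4/10.7) = 4305 × 1.108 = 4770 J.

Q ≈ 4770 J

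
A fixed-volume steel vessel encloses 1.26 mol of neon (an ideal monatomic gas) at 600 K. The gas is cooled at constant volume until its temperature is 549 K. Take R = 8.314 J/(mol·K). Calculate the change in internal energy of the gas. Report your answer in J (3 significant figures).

Constant volume ⇒ W = 0, so Q = ΔU = nCᵥΔT with Cᵥ = 3R/2 = 12.47 J/(mol·K).
ΔU = (1.26)(12.47)(549 − 600) = -801.4 J.

ΔU ≈ -801 J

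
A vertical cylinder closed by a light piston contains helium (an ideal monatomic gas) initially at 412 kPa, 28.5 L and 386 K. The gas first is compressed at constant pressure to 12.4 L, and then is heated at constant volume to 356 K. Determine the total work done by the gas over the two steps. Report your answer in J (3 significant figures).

Step 1 (isobaric): W = PΔV = (412 kPa)(12.4 − 28.5 L) = -6633 J.
Step 2 (isochoric): W = 0 (constant volume).
W_total = -6633 + 0 = -6633 J.

W_total ≈ -6630 J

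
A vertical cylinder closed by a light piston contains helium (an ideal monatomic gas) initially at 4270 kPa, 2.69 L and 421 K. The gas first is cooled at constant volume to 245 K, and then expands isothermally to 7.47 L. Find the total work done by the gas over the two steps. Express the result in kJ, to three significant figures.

Step 1 (isochoric): W = 0 (constant volume).
After step 1: P = 2485 kPa (V unchanged).
Step 2 (isothermal): W = P₁V₁ ln(V₂/V₁) = (6684) ln(7.47/2.69) = 6827 J.
W_total = 0 + 6827 = 6827 J.

W_total ≈ 6.83 kJ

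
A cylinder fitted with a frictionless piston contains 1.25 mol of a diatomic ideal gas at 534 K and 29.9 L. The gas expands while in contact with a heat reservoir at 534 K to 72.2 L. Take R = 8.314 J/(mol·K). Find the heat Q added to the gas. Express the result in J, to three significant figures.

Q ≈ 4890 J

Isothermal ⇒ ΔU = 0, so Q = W = nRT ln(V₂/V₁).
Q = (1.25)(8.314)(534) ln(72.2/29.9) = 5550 × 0.8816 = 4892 J.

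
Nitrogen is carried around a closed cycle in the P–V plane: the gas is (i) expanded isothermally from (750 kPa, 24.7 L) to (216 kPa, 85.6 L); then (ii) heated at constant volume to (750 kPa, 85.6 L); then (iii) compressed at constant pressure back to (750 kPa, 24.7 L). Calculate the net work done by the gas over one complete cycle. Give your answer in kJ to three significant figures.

W_net ≈ -22.7 kJ

Leg (i): W = PᵢVᵢ ln(V_f/Vᵢ) = (18525) ln(85.6/24.7) = 23024 J.
Leg (ii): W = 0.
Leg (iii): W = PΔV = (750)(24.7 − 85.6) = -45675 J.
W_net = 23024 − 45675 = -22651 J.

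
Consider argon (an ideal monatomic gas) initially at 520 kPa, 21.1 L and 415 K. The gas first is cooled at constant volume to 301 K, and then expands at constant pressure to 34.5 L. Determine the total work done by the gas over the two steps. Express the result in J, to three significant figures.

Step 1 (isochoric): W = 0 (constant volume).
After step 1: P = 377.2 kPa (V unchanged).
Step 2 (isobaric): W = PΔV = (377.2 kPa)(34.5 − 21.1 L) = 5054 J.
W_total = 0 + 5054 = 5054 J.

W_total ≈ 5050 J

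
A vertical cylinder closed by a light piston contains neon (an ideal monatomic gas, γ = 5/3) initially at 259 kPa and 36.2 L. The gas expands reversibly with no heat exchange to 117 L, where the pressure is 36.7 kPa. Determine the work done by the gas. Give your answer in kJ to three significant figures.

Adiabatic: W = (P₁V₁ − P₂V₂)/(γ − 1) with γ = 5/3.
P₁V₁ = 9376 J, P₂V₂ = 4294 J.
W = (9376 − 4294) / 0.6667 = 7623 J.

W ≈ 7.62 kJ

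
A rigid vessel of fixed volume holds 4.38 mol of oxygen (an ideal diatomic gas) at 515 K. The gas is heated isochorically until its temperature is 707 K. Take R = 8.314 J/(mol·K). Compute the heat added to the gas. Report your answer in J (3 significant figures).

Q ≈ 17500 J

Constant volume ⇒ W = 0, so Q = ΔU = nCᵥΔT with Cᵥ = 5R/2 = 20.79 J/(mol·K).
ΔU = (4.38)(20.79)(707 − 515) = 17479 J.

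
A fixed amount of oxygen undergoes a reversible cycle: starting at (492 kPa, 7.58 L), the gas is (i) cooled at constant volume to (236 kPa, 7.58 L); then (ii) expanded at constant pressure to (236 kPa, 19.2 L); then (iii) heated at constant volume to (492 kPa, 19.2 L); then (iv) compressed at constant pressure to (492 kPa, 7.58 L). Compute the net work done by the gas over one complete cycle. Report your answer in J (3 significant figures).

Constant-volume legs do no work.
W(ii) = (236)(19.2 − 7.58) = 2742 J; W(iv) = (492)(7.58 − 19.2) = -5717 J.
W_net = 2742 − 5717 = -2975 J (the counter-clockwise enclosed area).

W_net ≈ -2970 J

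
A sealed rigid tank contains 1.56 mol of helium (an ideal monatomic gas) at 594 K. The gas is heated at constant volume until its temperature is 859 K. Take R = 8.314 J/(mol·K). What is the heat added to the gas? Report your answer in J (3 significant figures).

Q ≈ 5160 J

Constant volume ⇒ W = 0, so Q = ΔU = nCᵥΔT with Cᵥ = 3R/2 = 12.47 J/(mol·K).
ΔU = (1.56)(12.47)(859 − 594) = 5156 J.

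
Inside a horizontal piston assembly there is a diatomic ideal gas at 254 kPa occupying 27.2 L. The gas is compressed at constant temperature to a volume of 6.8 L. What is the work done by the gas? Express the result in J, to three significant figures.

Isothermal: W = nRT ln(V₂/V₁) = P₁V₁ ln(V₂/V₁).
P₁V₁ = (254 kPa)(27.2 L) = 6909 J.
W = 6909 × ln(6.8/27.2) = 6909 × -1.386
W_by_gas = -9578 J.

W ≈ -9580 J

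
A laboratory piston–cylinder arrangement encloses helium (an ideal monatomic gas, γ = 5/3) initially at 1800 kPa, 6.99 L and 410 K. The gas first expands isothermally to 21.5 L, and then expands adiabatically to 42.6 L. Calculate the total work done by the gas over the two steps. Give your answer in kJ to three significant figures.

W_total ≈ 21.0 kJ

Step 1 (isothermal): W = P₁V₁ ln(V₂/V₁) = (12582) ln(21.5/6.99) = 14137 J.
After step 1: P = 585.2 kPa, V = 21.5 L, T = 410 K.
Step 2 (adiabatic): W = (P₁V₁ − P₂V₂)/(γ−1) = (12582 − 7976)/0.667 = 6909 J.
W_total = 14137 + 6909 = 21046 J.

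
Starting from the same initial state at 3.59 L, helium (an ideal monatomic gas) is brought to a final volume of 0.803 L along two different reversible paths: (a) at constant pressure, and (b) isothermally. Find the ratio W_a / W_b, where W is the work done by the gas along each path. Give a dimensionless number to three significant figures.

W_a / W_b ≈ 0.518

Path (a) isobaric: W = P₁(V₂ − V₁) → W_a/(P₁V₁) = -0.7763.
Path (b) isothermal: W = P₁V₁ ln(V₂/V₁) → W_b/(P₁V₁) = -1.498.
W_a / W_b = -0.7763 / -1.498 = 0.5184.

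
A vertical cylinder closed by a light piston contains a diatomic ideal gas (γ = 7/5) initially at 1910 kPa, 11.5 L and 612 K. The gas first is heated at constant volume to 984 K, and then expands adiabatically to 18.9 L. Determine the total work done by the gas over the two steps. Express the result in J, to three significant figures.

Step 1 (isochoric): W = 0 (constant volume).
After step 1: P = 3071 kPa (V unchanged).
Step 2 (adiabatic): W = (P₁V₁ − P₂V₂)/(γ−1) = (35316 − 28951)/0.4 = 15912 J.
W_total = 0 + 15912 = 15912 J.

W_total ≈ 15900 J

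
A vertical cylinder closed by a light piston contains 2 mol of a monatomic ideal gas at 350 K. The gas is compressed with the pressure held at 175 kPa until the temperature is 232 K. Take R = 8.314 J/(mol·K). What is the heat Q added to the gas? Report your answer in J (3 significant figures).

Isobaric: W = nRΔT = (2)(8.314)(-118) = -1962 J.
ΔU = nCᵥΔT with Cᵥ = 3R/2: ΔU = (2)(12.47)(-118) = -2943 J.
Q = ΔU + W = -2943 − 1962 = -4905 J.

Q ≈ -4910 J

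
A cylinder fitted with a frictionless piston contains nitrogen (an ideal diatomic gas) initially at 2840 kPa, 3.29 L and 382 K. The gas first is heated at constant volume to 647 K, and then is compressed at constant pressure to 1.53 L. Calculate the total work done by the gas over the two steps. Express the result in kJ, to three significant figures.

W_total ≈ -8.47 kJ

Step 1 (isochoric): W = 0 (constant volume).
After step 1: P = 4810 kPa (V unchanged).
Step 2 (isobaric): W = PΔV = (4810 kPa)(1.53 − 3.29 L) = -8466 J.
W_total = 0 − 8466 = -8466 J.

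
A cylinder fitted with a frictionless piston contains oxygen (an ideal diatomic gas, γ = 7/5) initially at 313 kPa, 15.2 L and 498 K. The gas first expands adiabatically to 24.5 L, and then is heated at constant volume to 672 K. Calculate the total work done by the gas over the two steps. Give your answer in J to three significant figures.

W_total ≈ 2070 J

Step 1 (adiabatic): W = (P₁V₁ − P₂V₂)/(γ−1) = (4758 − 3931)/0.4 = 2067 J.
Step 2 (isochoric): W = 0 (constant volume).
W_total = 2067 + 0 = 2067 J.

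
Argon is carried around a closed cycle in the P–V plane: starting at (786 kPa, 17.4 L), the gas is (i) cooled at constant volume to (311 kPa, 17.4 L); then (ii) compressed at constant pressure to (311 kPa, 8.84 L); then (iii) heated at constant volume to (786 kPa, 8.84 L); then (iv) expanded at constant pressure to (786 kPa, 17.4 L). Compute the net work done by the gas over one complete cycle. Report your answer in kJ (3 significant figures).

Constant-volume legs do no work.
W(ii) = (311)(8.84 − 17.4) = -2662 J; W(iv) = (786)(17.4 − 8.84) = 6728 J.
W_net = -2662 + 6728 = 4066 J (the clockwise enclosed area).

W_net ≈ 4.07 kJ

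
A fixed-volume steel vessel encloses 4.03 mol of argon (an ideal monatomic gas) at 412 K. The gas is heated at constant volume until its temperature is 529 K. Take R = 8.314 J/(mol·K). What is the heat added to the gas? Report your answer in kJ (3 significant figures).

Q ≈ 5.88 kJ

Constant volume ⇒ W = 0, so Q = ΔU = nCᵥΔT with Cᵥ = 3R/2 = 12.47 J/(mol·K).
ΔU = (4.03)(12.47)(529 − 412) = 5880 J.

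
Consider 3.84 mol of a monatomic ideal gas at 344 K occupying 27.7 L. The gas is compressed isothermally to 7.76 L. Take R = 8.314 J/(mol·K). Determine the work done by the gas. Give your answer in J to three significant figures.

W ≈ -14000 J

Isothermal: W = nRT ln(V₂/V₁).
W = (3.84)(8.314)(344) × ln(7.76/27.7)
  = 10982 × -1.272
W_by_gas = -13975 J.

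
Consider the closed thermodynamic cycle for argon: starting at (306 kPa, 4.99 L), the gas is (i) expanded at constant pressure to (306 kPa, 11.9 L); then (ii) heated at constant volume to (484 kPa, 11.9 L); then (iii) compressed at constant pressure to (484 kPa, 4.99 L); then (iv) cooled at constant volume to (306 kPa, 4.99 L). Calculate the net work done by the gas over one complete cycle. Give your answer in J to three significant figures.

Constant-volume legs do no work.
W(i) = (306)(11.9 − 4.99) = 2114 J; W(iii) = (484)(4.99 − 11.9) = -3344 J.
W_net = 2114 − 3344 = -1230 J (the counter-clockwise enclosed area).

W_net ≈ -1230 J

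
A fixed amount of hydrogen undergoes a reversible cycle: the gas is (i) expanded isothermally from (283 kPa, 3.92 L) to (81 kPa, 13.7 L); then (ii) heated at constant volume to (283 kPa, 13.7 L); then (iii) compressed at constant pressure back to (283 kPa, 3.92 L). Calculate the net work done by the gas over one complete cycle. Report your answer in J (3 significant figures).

W_net ≈ -1380 J

Leg (i): W = PᵢVᵢ ln(V_f/Vᵢ) = (1109) ln(13.7/3.92) = 1388 J.
Leg (ii): W = 0.
Leg (iii): W = PΔV = (283)(3.92 − 13.7) = -2768 J.
W_net = 1388 − 2768 = -1380 J.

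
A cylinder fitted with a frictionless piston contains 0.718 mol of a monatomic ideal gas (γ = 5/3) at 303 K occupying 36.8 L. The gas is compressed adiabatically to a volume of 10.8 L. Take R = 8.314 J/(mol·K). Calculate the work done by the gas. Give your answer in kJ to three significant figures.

Adiabatic: TV^(γ−1) = const with γ = 5/3.
T₂ = T₁ (V₁/V₂)^(γ−1) = 303 × (36.8/10.8)^0.667 = 303 × 2.264 = 686.1 K.
W_by = nCᵥ(T₁ − T₂) = (0.718)(12.47)(303 − 686.1) = -3430 J.

W ≈ -3.43 kJ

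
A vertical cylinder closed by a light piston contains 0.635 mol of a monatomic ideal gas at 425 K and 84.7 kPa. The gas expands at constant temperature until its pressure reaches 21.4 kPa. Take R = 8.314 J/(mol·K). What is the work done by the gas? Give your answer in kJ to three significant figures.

W ≈ 3.09 kJ

Isothermal process: W = nRT ln(V₂/V₁) = nRT ln(P₁/P₂).
W = (0.635)(8.314)(425) × ln(84.7/21.4)
  = 2244 × ln(3.958) = 2244 × 1.376
W_by_gas = 3087 J.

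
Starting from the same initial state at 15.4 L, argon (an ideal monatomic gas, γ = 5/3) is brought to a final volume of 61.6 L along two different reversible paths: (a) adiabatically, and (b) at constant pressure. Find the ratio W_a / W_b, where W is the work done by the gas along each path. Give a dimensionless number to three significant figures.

W_a / W_b ≈ 0.302

Path (a) adiabatic: W = P₁V₁(1 − (V₁/V₂)^(γ−1))/(γ−1) → W_a/(P₁V₁) = 0.9047.
Path (b) isobaric: W = P₁(V₂ − V₁) → W_b/(P₁V₁) = 3.
W_a / W_b = 0.9047 / 3 = 0.3016.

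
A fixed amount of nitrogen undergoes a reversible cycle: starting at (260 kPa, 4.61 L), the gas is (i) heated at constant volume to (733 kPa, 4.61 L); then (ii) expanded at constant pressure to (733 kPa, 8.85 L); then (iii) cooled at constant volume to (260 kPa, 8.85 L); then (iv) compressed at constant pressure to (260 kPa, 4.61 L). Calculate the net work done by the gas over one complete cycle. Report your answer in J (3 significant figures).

Constant-volume legs do no work.
W(ii) = (733)(8.85 − 4.61) = 3108 J; W(iv) = (260)(4.61 − 8.85) = -1102 J.
W_net = 3108 − 1102 = 2006 J (the clockwise enclosed area).

W_net ≈ 2010 J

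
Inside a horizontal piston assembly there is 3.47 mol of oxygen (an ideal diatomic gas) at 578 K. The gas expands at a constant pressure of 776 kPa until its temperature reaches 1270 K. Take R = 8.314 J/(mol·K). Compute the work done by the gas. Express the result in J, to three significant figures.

Isobaric: W = P ΔV = nR ΔT.
W = (3.47)(8.314)(1270 − 578) = 19964 J.

W ≈ 20000 J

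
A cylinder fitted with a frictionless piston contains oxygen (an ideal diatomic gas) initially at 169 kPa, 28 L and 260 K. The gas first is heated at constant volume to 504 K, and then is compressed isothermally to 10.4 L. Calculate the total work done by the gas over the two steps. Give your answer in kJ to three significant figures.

W_total ≈ -9.08 kJ

Step 1 (isochoric): W = 0 (constant volume).
After step 1: P = 327.6 kPa (V unchanged).
Step 2 (isothermal): W = P₁V₁ ln(V₂/V₁) = (9173) ln(10.4/28) = -9085 J.
W_total = 0 − 9085 = -9085 J.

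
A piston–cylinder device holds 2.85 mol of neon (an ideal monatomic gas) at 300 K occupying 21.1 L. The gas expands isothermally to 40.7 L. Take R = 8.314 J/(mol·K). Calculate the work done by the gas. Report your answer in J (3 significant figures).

W ≈ 4670 J

Isothermal: W = nRT ln(V₂/V₁).
W = (2.85)(8.314)(300) × ln(40.7/21.1)
  = 7108 × 0.657
W_by_gas = 4670 J.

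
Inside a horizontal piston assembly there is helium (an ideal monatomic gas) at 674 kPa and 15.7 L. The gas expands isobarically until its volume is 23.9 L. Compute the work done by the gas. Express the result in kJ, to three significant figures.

W ≈ 5.53 kJ

Isobaric: W = P ΔV.
W = (674 kPa)(23.9 − 15.7 L) = (674)(8.2) = 5527 J.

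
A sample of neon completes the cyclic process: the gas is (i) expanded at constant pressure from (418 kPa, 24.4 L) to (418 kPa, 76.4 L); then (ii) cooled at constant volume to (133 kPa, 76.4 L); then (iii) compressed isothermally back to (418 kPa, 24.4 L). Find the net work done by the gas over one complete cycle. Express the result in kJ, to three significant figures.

Leg (i): W = PΔV = (418)(76.4 − 24.4) = 21736 J.
Leg (ii): W = 0.
Leg (iii): W = PᵢVᵢ ln(V_f/Vᵢ) = (10161) ln(24.4/76.4) = -11598 J.
W_net = 21736 − 11598 = 10138 J.

W_net ≈ 10.1 kJ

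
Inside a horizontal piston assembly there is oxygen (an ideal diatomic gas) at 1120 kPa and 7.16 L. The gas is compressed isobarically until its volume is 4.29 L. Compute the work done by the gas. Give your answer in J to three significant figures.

Isobaric: W = P ΔV.
W = (1120 kPa)(4.29 − 7.16 L) = (1120)(-2.87) = -3214 J.

W ≈ -3210 J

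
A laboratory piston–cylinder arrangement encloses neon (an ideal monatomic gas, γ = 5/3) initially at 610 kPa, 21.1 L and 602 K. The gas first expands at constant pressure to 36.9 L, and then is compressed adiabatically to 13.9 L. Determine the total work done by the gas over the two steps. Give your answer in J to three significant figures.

W_total ≈ -21300 J

Step 1 (isobaric): W = PΔV = (610 kPa)(36.9 − 21.1 L) = 9638 J.
After step 1: P = 610 kPa, V = 36.9 L, T = 1053 K.
Step 2 (adiabatic): W = (P₁V₁ − P₂V₂)/(γ−1) = (22509 − 43155)/0.667 = -30969 J.
W_total = 9638 − 30969 = -21331 J.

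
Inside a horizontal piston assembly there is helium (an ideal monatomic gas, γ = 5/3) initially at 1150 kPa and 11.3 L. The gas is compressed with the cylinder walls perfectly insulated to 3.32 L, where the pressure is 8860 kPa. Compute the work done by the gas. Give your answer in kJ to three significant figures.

Adiabatic: W = (P₁V₁ − P₂V₂)/(γ − 1) with γ = 5/3.
P₁V₁ = 12995 J, P₂V₂ = 29415 J.
W = (12995 − 29415) / 0.6667 = -24630 J.

W ≈ -24.6 kJ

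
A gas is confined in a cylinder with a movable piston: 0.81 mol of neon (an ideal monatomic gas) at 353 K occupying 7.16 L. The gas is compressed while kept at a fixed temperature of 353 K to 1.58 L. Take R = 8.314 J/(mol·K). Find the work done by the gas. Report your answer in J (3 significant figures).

Isothermal: W = nRT ln(V₂/V₁).
W = (0.81)(8.314)(353) × ln(1.58/7.16)
  = 2377 × -1.511
W_by_gas = -3592 J.

W ≈ -3590 J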